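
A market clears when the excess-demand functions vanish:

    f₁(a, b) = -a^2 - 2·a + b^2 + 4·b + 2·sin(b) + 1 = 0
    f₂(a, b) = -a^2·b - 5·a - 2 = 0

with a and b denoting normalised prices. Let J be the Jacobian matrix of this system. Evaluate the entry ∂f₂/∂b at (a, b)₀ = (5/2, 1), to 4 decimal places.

∂f₂/∂b = -a^2.
At (5/2, 1) this is -6.2500.

-6.2500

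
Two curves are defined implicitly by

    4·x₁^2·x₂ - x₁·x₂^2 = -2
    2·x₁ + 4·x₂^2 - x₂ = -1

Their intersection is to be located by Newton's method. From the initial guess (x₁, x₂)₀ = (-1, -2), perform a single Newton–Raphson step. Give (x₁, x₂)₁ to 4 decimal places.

(-0.8333, -0.9804)

At (-1, -2): F = (-2.0000, 17.0000).
Jacobian J = [[8·x₁·x₂ - x₂^2, 4·x₁^2 - 2·x₁·x₂], [2, 8·x₂ - 1]].
At the point, J = [[12.0000, 0.0000], [2.0000, -17.0000]] (det J = -204.0000).
Solving J·Δ = −F gives Δ = (0.1667, 1.0196).
Then the next iterate is (x₁, x₂)₁ = (-0.8333, -0.9804).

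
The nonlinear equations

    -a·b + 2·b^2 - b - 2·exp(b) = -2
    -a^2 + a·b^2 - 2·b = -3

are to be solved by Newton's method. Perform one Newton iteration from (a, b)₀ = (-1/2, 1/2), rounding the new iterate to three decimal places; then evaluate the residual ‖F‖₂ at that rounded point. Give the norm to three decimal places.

At (-1/2, 1/2): F = (-1.04744, 1.625).
Jacobian J = [[-b, -a + 4·b - 2·exp(b) - 1], [-2·a + b^2, 2·a·b - 2]].
At the point, J = [[-0.500, -1.79744], [1.250, -2.500]] (det J = 3.49680).
Solving J·Δ = −F gives Δ = (-1.584, -0.142).
Then the next iterate is (a, b)₁ = (-2.084, 0.358).
Re-evaluating at (-2.084, 0.358): F = (-0.21653, -2.32615), so ‖F‖₂ = 2.336.

2.336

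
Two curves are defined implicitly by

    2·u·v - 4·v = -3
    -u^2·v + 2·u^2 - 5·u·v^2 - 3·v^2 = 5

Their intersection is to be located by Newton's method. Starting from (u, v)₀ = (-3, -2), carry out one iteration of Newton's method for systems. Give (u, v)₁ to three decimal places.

At (-3, -2): F = (23.000, 79.000).
Jacobian J = [[2·v, 2·u - 4], [-2·u·v + 4·u - 5·v^2, -u^2 - 10·u·v - 6·v]].
At the point, J = [[-4.000, -10.000], [-44.000, -57.000]] (det J = -212.000).
Solving J·Δ = −F gives Δ = (-2.458, 3.283).
Then the next iterate is (u, v)₁ = (-5.458, 1.283).

(-5.458, 1.283)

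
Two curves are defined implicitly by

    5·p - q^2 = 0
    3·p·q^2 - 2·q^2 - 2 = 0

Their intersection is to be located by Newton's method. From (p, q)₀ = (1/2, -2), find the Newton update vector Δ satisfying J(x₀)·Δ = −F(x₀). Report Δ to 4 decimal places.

(0.3421, -0.0526)

At (1/2, -2): F = (-1.5000, -4.0000).
Jacobian J = [[5, -2·q], [3·q^2, 6·p·q - 4·q]].
At the point, J = [[5.0000, 4.0000], [12.0000, 2.0000]] (det J = -38.0000).
Solving J·Δ = −F gives Δ = (0.3421, -0.0526).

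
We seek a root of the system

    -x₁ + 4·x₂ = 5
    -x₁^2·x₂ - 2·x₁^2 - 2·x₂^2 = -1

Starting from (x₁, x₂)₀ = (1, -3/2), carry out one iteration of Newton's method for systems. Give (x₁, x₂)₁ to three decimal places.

At (1, -3/2): F = (-12.000, -4.000).
Jacobian J = [[-1, 4], [-2·x₁·x₂ - 4·x₁, -x₁^2 - 4·x₂]].
At the point, J = [[-1.000, 4.000], [-1.000, 5.000]] (det J = -1.000).
Solving J·Δ = −F gives Δ = (-44.000, -8.000).
Then the next iterate is (x₁, x₂)₁ = (-43.000, -9.500).

(-43.000, -9.500)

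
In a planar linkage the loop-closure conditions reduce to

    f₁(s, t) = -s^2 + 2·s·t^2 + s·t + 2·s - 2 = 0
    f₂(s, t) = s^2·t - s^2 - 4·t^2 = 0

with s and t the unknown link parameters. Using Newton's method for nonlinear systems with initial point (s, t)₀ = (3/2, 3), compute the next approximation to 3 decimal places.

(1.421, 1.530)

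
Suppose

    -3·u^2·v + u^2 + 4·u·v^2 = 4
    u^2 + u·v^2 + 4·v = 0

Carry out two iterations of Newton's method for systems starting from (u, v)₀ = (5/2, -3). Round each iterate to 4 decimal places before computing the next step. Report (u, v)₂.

At (5/2, -3): F = (148.5000, 16.7500).
Jacobian J = [[-6·u·v + 2·u + 4·v^2, -3·u^2 + 8·u·v], [2·u + v^2, 2·u·v + 4]].
At the point, J = [[86.0000, -78.7500], [14.0000, -11.0000]] (det J = 156.5000).
Solving J·Δ = −F gives Δ = (2.0092, 4.0799).
Then the next iterate is (u, v)₁ = (4.5092, 1.0799).
Round to (4.5092, 1.0799) and repeat: F = (-28.505334, 29.911042), J = [[-15.533774, -22.042773], [10.184584, 13.738970]].
Δ = (-24.1631, 15.7348), so (u, v)₂ = (-19.6539, 16.8147).

(-19.6539, 16.8147)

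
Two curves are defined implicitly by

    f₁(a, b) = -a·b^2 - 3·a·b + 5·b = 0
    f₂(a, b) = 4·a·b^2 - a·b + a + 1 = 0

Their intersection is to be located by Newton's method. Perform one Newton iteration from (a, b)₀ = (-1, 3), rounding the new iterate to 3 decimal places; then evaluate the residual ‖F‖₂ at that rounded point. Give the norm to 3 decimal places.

743.276

At (-1, 3): F = (33.000, -33.000).
Jacobian J = [[-b^2 - 3·b, -2·a·b - 3·a + 5], [4·b^2 - b + 1, 8·a·b - a]].
At the point, J = [[-18.000, 14.000], [34.000, -23.000]] (det J = -62.000).
Solving J·Δ = −F gives Δ = (-4.790, -8.516).
Then the next iterate is (a, b)₁ = (-5.790, -5.516).
Re-evaluating at (-5.790, -5.516): F = (52.77510, -741.39973), so ‖F‖₂ = 743.276.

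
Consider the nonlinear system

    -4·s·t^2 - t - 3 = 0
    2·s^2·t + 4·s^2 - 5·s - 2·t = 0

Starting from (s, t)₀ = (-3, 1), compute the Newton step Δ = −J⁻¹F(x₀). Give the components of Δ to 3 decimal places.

At (-3, 1): F = (8.000, 67.000).
Jacobian J = [[-4·t^2, -8·s·t - 1], [4·s·t + 8·s - 5, 2·s^2 - 2]].
At the point, J = [[-4.000, 23.000], [-41.000, 16.000]] (det J = 879.000).
Solving J·Δ = −F gives Δ = (1.608, -0.068).

(1.608, -0.068)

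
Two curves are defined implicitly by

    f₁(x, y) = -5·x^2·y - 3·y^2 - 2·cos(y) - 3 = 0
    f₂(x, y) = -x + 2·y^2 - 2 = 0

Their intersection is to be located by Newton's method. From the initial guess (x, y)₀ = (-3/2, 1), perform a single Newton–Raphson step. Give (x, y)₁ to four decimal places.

At (-3/2, 1): F = (-18.330605, 1.5000).
Jacobian J = [[-10·x·y, -5·x^2 - 6·y + 2·sin(y)], [-1, 4·y]].
At the point, J = [[15.0000, -15.567058], [-1.0000, 4.0000]] (det J = 44.432942).
Solving J·Δ = −F gives Δ = (1.1247, -0.0938).
Then the next iterate is (x, y)₁ = (-0.3753, 0.9062).

(-0.3753, 0.9062)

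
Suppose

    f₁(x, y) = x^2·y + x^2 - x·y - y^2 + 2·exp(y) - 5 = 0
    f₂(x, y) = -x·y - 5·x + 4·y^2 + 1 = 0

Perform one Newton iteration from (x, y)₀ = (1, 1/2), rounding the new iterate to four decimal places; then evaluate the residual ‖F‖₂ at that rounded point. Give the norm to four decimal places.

2.1677

At (1, 1/2): F = (-0.952557, -3.5000).
Jacobian J = [[2·x·y + 2·x - y, x^2 - x - 2·y + 2·exp(y)], [-y - 5, -x + 8·y]].
At the point, J = [[2.5000, 2.297443], [-5.5000, 3.0000]] (det J = 20.135934).
Solving J·Δ = −F gives Δ = (-0.2574, 0.6947).
Then the next iterate is (x, y)₁ = (0.7426, 1.1947).
Re-evaluating at (0.7426, 1.1947): F = (0.500919, 2.109048), so ‖F‖₂ = 2.1677.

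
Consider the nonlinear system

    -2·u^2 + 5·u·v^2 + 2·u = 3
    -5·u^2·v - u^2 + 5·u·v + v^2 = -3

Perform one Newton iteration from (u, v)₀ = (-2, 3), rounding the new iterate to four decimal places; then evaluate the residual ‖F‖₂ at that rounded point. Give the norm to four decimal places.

At (-2, 3): F = (-105.0000, -82.0000).
Jacobian J = [[-4·u + 5·v^2 + 2, 10·u·v], [-10·u·v - 2·u + 5·v, -5·u^2 + 5·u + 2·v]].
At the point, J = [[55.0000, -60.0000], [79.0000, -24.0000]] (det J = 3420.0000).
Solving J·Δ = −F gives Δ = (0.7018, -1.1067).
Then the next iterate is (u, v)₁ = (-1.2982, 1.8933).
Re-evaluating at (-1.2982, 1.8933): F = (-32.234587, -23.344261), so ‖F‖₂ = 39.7998.

39.7998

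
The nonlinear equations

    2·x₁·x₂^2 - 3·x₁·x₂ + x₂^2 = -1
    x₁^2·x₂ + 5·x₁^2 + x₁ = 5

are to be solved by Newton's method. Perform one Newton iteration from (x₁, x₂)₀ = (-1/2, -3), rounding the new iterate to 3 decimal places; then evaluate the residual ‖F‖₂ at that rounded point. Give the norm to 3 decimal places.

251.722

At (-1/2, -3): F = (-3.500, -5.000).
Jacobian J = [[2·x₂^2 - 3·x₂, 4·x₁·x₂ - 3·x₁ + 2·x₂], [2·x₁·x₂ + 10·x₁ + 1, x₁^2]].
At the point, J = [[27.000, 1.500], [-1.000, 0.250]] (det J = 8.250).
Solving J·Δ = −F gives Δ = (-0.803, 16.788).
Then the next iterate is (x₁, x₂)₁ = (-1.303, 13.788).
Re-evaluating at (-1.303, 13.788): F = (-250.41767, 25.59544), so ‖F‖₂ = 251.722.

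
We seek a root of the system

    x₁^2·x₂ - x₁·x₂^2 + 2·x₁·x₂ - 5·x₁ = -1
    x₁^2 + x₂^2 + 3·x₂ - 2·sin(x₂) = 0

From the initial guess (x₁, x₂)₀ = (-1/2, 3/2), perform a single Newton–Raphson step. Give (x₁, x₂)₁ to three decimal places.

At (-1/2, 3/2): F = (3.500, 5.00501).
Jacobian J = [[2·x₁·x₂ - x₂^2 + 2·x₂ - 5, x₁^2 - 2·x₁·x₂ + 2·x₁], [2·x₁, 2·x₂ - 2·cos(x₂) + 3]].
At the point, J = [[-5.750, 0.750], [-1.000, 5.85853]] (det J = -32.93652).
Solving J·Δ = −F gives Δ = (0.509, -0.768).
Then the next iterate is (x₁, x₂)₁ = (0.009, 0.732).

(0.009, 0.732)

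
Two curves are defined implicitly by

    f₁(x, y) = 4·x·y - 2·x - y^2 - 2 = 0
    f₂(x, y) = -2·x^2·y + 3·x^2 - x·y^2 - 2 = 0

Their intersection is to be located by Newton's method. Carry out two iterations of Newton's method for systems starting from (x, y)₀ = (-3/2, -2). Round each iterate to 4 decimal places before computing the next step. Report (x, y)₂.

(-0.4667, -1.6167)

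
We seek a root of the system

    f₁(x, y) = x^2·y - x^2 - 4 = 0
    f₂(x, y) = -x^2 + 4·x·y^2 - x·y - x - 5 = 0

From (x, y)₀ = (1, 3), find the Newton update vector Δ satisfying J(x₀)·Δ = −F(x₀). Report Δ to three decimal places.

At (1, 3): F = (-2.000, 26.000).
Jacobian J = [[2·x·y - 2·x, x^2], [-2·x + 4·y^2 - y - 1, 8·x·y - x]].
At the point, J = [[4.000, 1.000], [30.000, 23.000]] (det J = 62.000).
Solving J·Δ = −F gives Δ = (1.161, -2.645).

(1.161, -2.645)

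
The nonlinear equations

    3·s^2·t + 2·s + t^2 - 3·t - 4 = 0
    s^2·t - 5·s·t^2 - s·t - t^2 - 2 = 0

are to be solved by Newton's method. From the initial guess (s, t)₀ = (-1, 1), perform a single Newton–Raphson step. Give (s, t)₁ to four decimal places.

At (-1, 1): F = (-5.0000, 4.0000).
Jacobian J = [[6·s·t + 2, 3·s^2 + 2·t - 3], [2·s·t - 5·t^2 - t, s^2 - 10·s·t - s - 2·t]].
At the point, J = [[-4.0000, 2.0000], [-8.0000, 10.0000]] (det J = -24.0000).
Solving J·Δ = −F gives Δ = (-2.4167, -2.3333).
Then the next iterate is (s, t)₁ = (-3.4167, -1.3333).

(-3.4167, -1.3333)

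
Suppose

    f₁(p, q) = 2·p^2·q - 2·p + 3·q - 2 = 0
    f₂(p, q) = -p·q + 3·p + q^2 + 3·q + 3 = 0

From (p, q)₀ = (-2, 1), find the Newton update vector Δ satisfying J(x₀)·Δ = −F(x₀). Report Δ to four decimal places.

At (-2, 1): F = (13.0000, 3.0000).
Jacobian J = [[4·p·q - 2, 2·p^2 + 3], [-q + 3, -p + 2·q + 3]].
At the point, J = [[-10.0000, 11.0000], [2.0000, 7.0000]] (det J = -92.0000).
Solving J·Δ = −F gives Δ = (0.6304, -0.6087).

(0.6304, -0.6087)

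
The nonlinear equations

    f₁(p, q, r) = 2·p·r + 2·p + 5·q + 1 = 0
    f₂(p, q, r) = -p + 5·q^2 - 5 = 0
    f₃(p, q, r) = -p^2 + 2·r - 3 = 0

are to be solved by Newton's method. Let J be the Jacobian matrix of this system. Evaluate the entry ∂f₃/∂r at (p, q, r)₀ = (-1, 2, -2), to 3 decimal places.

∂f₃/∂r = 2.
At (-1, 2, -2) this is 2.000.

2.000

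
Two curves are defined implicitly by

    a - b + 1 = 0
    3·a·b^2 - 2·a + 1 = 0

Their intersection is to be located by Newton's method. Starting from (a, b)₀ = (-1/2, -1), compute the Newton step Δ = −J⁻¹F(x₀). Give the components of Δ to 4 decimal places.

(-1.2500, 0.2500)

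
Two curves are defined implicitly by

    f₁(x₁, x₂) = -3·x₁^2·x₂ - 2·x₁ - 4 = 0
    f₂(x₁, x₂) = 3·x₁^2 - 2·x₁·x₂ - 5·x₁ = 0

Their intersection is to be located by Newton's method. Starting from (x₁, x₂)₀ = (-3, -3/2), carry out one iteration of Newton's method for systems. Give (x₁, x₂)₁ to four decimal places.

At (-3, -3/2): F = (42.5000, 33.0000).
Jacobian J = [[-6·x₁·x₂ - 2, -3·x₁^2], [6·x₁ - 2·x₂ - 5, -2·x₁]].
At the point, J = [[-29.0000, -27.0000], [-20.0000, 6.0000]] (det J = -714.0000).
Solving J·Δ = −F gives Δ = (1.6050, -0.1499).
Then the next iterate is (x₁, x₂)₁ = (-1.3950, -1.6499).

(-1.3950, -1.6499)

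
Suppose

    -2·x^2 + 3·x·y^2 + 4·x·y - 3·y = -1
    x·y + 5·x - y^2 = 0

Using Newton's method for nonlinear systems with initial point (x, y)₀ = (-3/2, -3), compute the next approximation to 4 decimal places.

At (-3/2, -3): F = (-17.0000, -12.0000).
Jacobian J = [[-4·x + 3·y^2 + 4·y, 6·x·y + 4·x - 3], [y + 5, x - 2·y]].
At the point, J = [[21.0000, 18.0000], [2.0000, 4.5000]] (det J = 58.5000).
Solving J·Δ = −F gives Δ = (-2.3846, 3.7265).
Then the next iterate is (x, y)₁ = (-3.8846, 0.7265).

(-3.8846, 0.7265)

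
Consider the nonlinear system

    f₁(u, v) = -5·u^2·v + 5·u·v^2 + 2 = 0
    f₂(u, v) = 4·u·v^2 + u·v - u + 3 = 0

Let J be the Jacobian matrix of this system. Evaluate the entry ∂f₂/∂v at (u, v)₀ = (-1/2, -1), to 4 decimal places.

3.5000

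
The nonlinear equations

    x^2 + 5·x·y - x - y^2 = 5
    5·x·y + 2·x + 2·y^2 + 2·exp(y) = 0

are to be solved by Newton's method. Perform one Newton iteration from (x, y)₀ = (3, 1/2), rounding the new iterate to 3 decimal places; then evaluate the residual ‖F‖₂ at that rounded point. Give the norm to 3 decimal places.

At (3, 1/2): F = (8.250, 17.29744).
Jacobian J = [[2·x + 5·y - 1, 5·x - 2·y], [5·y + 2, 5·x + 4·y + 2·exp(y)]].
At the point, J = [[7.500, 14.000], [4.500, 20.29744]] (det J = 89.23082).
Solving J·Δ = −F gives Δ = (0.837, -1.038).
Then the next iterate is (x, y)₁ = (3.837, -0.538).
Re-evaluating at (3.837, -0.538): F = (-4.72541, -0.90081), so ‖F‖₂ = 4.811.

4.811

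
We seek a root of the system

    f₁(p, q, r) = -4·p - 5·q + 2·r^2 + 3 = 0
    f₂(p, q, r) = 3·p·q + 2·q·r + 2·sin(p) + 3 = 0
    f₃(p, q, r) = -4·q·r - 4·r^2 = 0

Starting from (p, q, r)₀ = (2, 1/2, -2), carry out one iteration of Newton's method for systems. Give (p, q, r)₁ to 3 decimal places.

At (2, 1/2, -2): F = (0.500, 5.81859, -12.000).
Jacobian J = [[-4, -5, 4·r], [3·q + 2·cos(p), 3·p + 2·r, 2·q], [0, -4·r, -4·q - 8·r]].
At the point, J = [[-4.000, -5.000, -8.000], [0.66771, 2.000, 1.000], [0.000, 8.000, 14.000]] (det J = -75.99376).
Solving J·Δ = −F gives Δ = (-1.146, -4.137, 3.221).
Then the next iterate is (p, q, r)₁ = (0.854, -3.637, 1.221).

(0.854, -3.637, 1.221)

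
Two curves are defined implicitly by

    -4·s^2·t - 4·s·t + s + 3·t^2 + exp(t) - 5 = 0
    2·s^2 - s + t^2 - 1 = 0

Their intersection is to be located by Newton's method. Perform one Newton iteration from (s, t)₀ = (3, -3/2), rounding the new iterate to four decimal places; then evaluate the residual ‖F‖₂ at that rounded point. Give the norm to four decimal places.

21.6808

At (3, -3/2): F = (76.973130, 16.2500).
Jacobian J = [[-8·s·t - 4·t + 1, -4·s^2 - 4·s + 6·t + exp(t)], [4·s - 1, 2·t]].
At the point, J = [[43.0000, -56.776870], [11.0000, -3.0000]] (det J = 495.545568).
Solving J·Δ = −F gives Δ = (-1.3958, 0.2986).
Then the next iterate is (s, t)₁ = (1.6042, -1.2014).
Re-evaluating at (1.6042, -1.2014): F = (21.311210, 3.986077), so ‖F‖₂ = 21.6808.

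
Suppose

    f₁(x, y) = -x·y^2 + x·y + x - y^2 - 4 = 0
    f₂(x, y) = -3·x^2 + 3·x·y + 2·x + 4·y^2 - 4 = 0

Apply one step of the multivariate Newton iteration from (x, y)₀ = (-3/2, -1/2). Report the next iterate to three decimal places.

At (-3/2, -1/2): F = (-4.625, -10.500).
Jacobian J = [[-y^2 + y + 1, -2·x·y + x - 2·y], [-6·x + 3·y + 2, 3·x + 8·y]].
At the point, J = [[0.250, -2.000], [9.500, -8.500]] (det J = 16.875).
Solving J·Δ = −F gives Δ = (-1.085, -2.448).
Then the next iterate is (x, y)₁ = (-2.585, -2.948).

(-2.585, -2.948)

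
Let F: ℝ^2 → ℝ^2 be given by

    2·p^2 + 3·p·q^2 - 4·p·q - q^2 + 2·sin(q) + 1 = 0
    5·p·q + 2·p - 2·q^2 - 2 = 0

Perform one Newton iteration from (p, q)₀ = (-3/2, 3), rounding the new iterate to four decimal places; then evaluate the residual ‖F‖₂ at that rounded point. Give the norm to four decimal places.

10.2044

At (-3/2, 3): F = (-25.717760, -45.5000).
Jacobian J = [[4·p + 3·q^2 - 4·q, 6·p·q - 4·p - 2·q + 2·cos(q)], [5·q + 2, 5·p - 4·q]].
At the point, J = [[9.0000, -28.979985], [17.0000, -19.5000]] (det J = 317.159745).
Solving J·Δ = −F gives Δ = (2.5763, -0.0873).
Then the next iterate is (p, q)₁ = (1.0763, 2.9127).
Re-evaluating at (1.0763, 2.9127): F = (10.140475, -1.140348), so ‖F‖₂ = 10.2044.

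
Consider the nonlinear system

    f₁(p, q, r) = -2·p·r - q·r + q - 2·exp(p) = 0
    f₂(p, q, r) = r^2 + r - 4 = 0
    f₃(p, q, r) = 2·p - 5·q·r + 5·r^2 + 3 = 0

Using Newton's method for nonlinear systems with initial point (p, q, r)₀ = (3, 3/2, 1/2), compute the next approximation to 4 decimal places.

At (3, 3/2, 1/2): F = (-42.421074, -3.2500, 6.5000).
Jacobian J = [[-2·r - 2·exp(p), -r + 1, -2·p - q], [0, 0, 2·r + 1], [2, -5·r, -5·q + 10·r]].
At the point, J = [[-41.171074, 0.5000, -7.5000], [0.0000, 0.0000, 2.0000], [2.0000, -2.5000, -2.5000]] (det J = -203.855369).
Solving J·Δ = −F gives Δ = (-1.3274, -0.0870, 1.6250).
Then the next iterate is (p, q, r)₁ = (1.6726, 1.4130, 2.1250).

(1.6726, 1.4130, 2.1250)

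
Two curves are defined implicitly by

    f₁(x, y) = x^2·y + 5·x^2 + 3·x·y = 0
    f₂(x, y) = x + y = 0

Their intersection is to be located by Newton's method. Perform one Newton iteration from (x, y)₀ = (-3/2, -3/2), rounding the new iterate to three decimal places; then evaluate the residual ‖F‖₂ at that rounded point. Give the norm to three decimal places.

2.242

At (-3/2, -3/2): F = (14.625, -3.000).
Jacobian J = [[2·x·y + 10·x + 3·y, x^2 + 3·x], [1, 1]].
At the point, J = [[-15.000, -2.250], [1.000, 1.000]] (det J = -12.750).
Solving J·Δ = −F gives Δ = (0.618, 2.382).
Then the next iterate is (x, y)₁ = (-0.882, 0.882).
Re-evaluating at (-0.882, 0.882): F = (2.24198, 0.000), so ‖F‖₂ = 2.242.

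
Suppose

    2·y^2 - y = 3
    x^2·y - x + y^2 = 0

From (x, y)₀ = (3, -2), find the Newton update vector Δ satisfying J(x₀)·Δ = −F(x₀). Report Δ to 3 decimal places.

(-1.009, 0.778)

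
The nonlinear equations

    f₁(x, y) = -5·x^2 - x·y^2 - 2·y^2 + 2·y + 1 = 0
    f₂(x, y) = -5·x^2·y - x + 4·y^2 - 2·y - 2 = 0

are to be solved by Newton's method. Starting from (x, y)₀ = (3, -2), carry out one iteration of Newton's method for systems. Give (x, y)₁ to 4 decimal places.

(0.6611, -2.5237)

At (3, -2): F = (-68.0000, 105.0000).
Jacobian J = [[-10·x - y^2, -2·x·y - 4·y + 2], [-10·x·y - 1, -5·x^2 + 8·y - 2]].
At the point, J = [[-34.0000, 22.0000], [59.0000, -63.0000]] (det J = 844.0000).
Solving J·Δ = −F gives Δ = (-2.3389, -0.5237).
Then the next iterate is (x, y)₁ = (0.6611, -2.5237).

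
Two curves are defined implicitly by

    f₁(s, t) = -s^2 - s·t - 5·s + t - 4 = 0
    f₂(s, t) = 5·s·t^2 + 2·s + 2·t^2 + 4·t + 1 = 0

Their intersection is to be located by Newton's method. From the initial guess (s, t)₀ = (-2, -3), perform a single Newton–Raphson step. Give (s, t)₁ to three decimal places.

(-4.784, 1.189)

At (-2, -3): F = (-7.000, -87.000).
Jacobian J = [[-2·s - t - 5, -s + 1], [5·t^2 + 2, 10·s·t + 4·t + 4]].
At the point, J = [[2.000, 3.000], [47.000, 52.000]] (det J = -37.000).
Solving J·Δ = −F gives Δ = (-2.784, 4.189).
Then the next iterate is (s, t)₁ = (-4.784, 1.189).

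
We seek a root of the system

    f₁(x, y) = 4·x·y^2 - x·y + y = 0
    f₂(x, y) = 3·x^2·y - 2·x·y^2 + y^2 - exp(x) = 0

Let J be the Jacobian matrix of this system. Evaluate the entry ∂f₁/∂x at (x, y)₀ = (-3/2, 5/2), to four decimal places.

22.5000

∂f₁/∂x = 4·y^2 - y.
At (-3/2, 5/2) this is 22.5000.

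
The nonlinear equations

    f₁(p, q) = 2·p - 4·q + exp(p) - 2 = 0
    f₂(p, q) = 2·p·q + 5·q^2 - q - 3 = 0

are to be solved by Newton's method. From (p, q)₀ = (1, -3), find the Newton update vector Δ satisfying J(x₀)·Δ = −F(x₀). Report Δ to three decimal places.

(-1.684, 1.693)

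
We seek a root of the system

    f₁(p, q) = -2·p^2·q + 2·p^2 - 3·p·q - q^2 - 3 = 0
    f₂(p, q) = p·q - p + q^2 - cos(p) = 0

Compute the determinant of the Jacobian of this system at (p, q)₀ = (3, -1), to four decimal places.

J = [[-4·p·q + 4·p - 3·q, -2·p^2 - 3·p - 2·q], [q + sin(p) - 1, p + 2·q]].
At the point, J = [[27.0000, -25.0000], [-1.858880, 1.0000]].
det J = -19.4720.

-19.4720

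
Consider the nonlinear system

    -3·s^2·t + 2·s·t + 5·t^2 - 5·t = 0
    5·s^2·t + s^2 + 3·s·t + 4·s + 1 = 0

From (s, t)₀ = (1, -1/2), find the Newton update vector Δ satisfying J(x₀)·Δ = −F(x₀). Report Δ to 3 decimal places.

At (1, -1/2): F = (4.250, 2.000).
Jacobian J = [[-6·s·t + 2·t, -3·s^2 + 2·s + 10·t - 5], [10·s·t + 2·s + 3·t + 4, 5·s^2 + 3·s]].
At the point, J = [[2.000, -11.000], [-0.500, 8.000]] (det J = 10.500).
Solving J·Δ = −F gives Δ = (-5.333, -0.583).

(-5.333, -0.583)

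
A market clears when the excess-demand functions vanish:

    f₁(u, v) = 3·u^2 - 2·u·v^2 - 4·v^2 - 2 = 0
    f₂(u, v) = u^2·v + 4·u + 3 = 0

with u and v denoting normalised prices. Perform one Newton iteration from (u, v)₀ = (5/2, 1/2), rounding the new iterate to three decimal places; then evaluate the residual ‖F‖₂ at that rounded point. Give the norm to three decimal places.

6.334

At (5/2, 1/2): F = (14.500, 16.125).
Jacobian J = [[6·u - 2·v^2, -4·u·v - 8·v], [2·u·v + 4, u^2]].
At the point, J = [[14.500, -9.000], [6.500, 6.250]] (det J = 149.125).
Solving J·Δ = −F gives Δ = (-1.581, -0.936).
Then the next iterate is (u, v)₁ = (0.919, -0.436).
Re-evaluating at (0.919, -0.436): F = (-0.57610, 6.30777), so ‖F‖₂ = 6.334.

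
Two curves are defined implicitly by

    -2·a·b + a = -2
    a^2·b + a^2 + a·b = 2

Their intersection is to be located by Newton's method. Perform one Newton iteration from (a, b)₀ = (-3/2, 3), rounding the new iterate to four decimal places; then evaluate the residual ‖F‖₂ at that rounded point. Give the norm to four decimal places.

0.1434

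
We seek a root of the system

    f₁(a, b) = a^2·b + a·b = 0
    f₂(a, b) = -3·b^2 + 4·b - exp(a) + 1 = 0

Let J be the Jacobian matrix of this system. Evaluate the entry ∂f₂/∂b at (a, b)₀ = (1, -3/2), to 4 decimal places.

13.0000

∂f₂/∂b = -6·b + 4.
At (1, -3/2) this is 13.0000.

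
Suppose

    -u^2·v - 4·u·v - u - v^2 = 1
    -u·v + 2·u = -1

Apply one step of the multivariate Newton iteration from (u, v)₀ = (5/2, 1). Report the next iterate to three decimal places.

At (5/2, 1): F = (-20.750, 3.500).
Jacobian J = [[-2·u·v - 4·v - 1, -u^2 - 4·u - 2·v], [-v + 2, -u]].
At the point, J = [[-10.000, -18.250], [1.000, -2.500]] (det J = 43.250).
Solving J·Δ = −F gives Δ = (-2.676, 0.329).
Then the next iterate is (u, v)₁ = (-0.176, 1.329).

(-0.176, 1.329)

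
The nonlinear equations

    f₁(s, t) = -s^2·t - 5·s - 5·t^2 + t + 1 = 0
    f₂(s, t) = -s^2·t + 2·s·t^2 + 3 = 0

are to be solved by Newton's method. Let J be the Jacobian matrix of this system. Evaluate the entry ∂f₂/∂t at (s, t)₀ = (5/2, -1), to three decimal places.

-16.250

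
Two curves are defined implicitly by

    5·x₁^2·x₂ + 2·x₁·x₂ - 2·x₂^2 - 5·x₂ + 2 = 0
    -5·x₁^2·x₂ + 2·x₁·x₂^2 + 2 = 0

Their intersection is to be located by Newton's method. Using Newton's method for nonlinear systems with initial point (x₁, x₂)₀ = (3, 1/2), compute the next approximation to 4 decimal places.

(11.5357, -3.1607)

At (3, 1/2): F = (24.5000, -19.0000).
Jacobian J = [[10·x₁·x₂ + 2·x₂, 5·x₁^2 + 2·x₁ - 4·x₂ - 5], [-10·x₁·x₂ + 2·x₂^2, -5·x₁^2 + 4·x₁·x₂]].
At the point, J = [[16.0000, 44.0000], [-14.5000, -39.0000]] (det J = 14.0000).
Solving J·Δ = −F gives Δ = (8.5357, -3.6607).
Then the next iterate is (x₁, x₂)₁ = (11.5357, -3.1607).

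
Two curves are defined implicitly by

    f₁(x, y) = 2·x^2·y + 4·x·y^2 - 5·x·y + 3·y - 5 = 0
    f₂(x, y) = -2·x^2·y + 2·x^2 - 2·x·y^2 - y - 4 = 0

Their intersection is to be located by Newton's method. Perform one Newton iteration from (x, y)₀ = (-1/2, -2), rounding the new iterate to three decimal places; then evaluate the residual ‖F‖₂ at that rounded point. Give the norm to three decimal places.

At (-1/2, -2): F = (-25.000, 3.500).
Jacobian J = [[4·x·y + 4·y^2 - 5·y, 2·x^2 + 8·x·y - 5·x + 3], [-4·x·y + 4·x - 2·y^2, -2·x^2 - 4·x·y - 1]].
At the point, J = [[30.000, 14.000], [-14.000, -5.500]] (det J = 31.000).
Solving J·Δ = −F gives Δ = (-2.855, 7.903).
Then the next iterate is (x, y)₁ = (-3.355, 5.903).
Re-evaluating at (-3.355, 5.903): F = (-223.00493, 113.53311), so ‖F‖₂ = 250.242.

250.242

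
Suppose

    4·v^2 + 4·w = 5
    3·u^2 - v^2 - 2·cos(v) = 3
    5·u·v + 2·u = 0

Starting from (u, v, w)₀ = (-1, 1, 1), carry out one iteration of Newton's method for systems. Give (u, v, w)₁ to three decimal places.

(-1.254, -0.756, 3.761)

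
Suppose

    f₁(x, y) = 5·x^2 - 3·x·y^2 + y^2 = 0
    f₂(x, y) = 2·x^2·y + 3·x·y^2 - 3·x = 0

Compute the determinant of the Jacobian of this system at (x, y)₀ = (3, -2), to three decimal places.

J = [[10·x - 3·y^2, -6·x·y + 2·y], [4·x·y + 3·y^2 - 3, 2·x^2 + 6·x·y]].
At the point, J = [[18.000, 32.000], [-15.000, -18.000]].
det J = 156.000.

156.000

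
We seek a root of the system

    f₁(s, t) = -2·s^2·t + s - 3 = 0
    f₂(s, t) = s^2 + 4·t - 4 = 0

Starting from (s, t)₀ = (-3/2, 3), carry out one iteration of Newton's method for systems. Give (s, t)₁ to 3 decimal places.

At (-3/2, 3): F = (-18.000, 10.250).
Jacobian J = [[-4·s·t + 1, -2·s^2], [2·s, 4]].
At the point, J = [[19.000, -4.500], [-3.000, 4.000]] (det J = 62.500).
Solving J·Δ = −F gives Δ = (0.414, -2.252).
Then the next iterate is (s, t)₁ = (-1.086, 0.748).

(-1.086, 0.748)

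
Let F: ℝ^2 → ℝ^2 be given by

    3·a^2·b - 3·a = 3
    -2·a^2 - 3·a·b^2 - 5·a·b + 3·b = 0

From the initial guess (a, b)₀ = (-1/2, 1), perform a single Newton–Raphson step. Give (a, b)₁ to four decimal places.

(-0.7419, 0.0645)

At (-1/2, 1): F = (-0.7500, 6.5000).
Jacobian J = [[6·a·b - 3, 3·a^2], [-4·a - 3·b^2 - 5·b, -6·a·b - 5·a + 3]].
At the point, J = [[-6.0000, 0.7500], [-6.0000, 8.5000]] (det J = -46.5000).
Solving J·Δ = −F gives Δ = (-0.2419, -0.9355).
Then the next iterate is (a, b)₁ = (-0.7419, 0.0645).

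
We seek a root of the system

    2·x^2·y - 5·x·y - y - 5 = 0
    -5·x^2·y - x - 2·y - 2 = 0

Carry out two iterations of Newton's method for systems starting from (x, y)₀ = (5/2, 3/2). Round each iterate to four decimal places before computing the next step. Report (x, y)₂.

At (5/2, 3/2): F = (-6.5000, -54.3750).
Jacobian J = [[4·x·y - 5·y, 2·x^2 - 5·x - 1], [-10·x·y - 1, -5·x^2 - 2]].
At the point, J = [[7.5000, -1.0000], [-38.5000, -33.2500]] (det J = -287.8750).
Solving J·Δ = −F gives Δ = (0.5619, -2.2859).
Then the next iterate is (x, y)₁ = (3.0619, -0.7859).
Round to (3.0619, -0.7859) and repeat: F = (-6.918353, 33.349873), J = [[-5.695889, 2.440963], [23.063472, -48.876158]].
Δ = (-1.1560, 0.1369), so (x, y)₂ = (1.9059, -0.6490).

(1.9059, -0.6490)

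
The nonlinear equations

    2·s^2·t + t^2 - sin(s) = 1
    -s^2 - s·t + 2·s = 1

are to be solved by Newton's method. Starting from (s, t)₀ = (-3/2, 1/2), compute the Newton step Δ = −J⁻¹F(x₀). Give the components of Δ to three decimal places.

(1.158, 0.192)

At (-3/2, 1/2): F = (2.49749, -5.500).
Jacobian J = [[4·s·t - cos(s), 2·s^2 + 2·t], [-2·s - t + 2, -s]].
At the point, J = [[-3.07074, 5.500], [4.500, 1.500]] (det J = -29.35611).
Solving J·Δ = −F gives Δ = (1.158, 0.192).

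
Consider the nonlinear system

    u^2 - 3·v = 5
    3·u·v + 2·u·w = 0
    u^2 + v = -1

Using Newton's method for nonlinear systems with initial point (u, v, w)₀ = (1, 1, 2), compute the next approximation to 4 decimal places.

(0.7500, -1.5000, 3.1250)

At (1, 1, 2): F = (-7.0000, 7.0000, 3.0000).
Jacobian J = [[2·u, -3, 0], [3·v + 2·w, 3·u, 2·u], [2·u, 1, 0]].
At the point, J = [[2.0000, -3.0000, 0.0000], [7.0000, 3.0000, 2.0000], [2.0000, 1.0000, 0.0000]] (det J = -16.0000).
Solving J·Δ = −F gives Δ = (-0.2500, -2.5000, 1.1250).
Then the next iterate is (u, v, w)₁ = (0.7500, -1.5000, 3.1250).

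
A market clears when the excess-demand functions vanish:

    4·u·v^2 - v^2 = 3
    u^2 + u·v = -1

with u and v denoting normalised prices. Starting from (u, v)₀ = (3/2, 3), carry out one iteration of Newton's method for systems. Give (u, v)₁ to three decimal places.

(0.155, 3.214)

At (3/2, 3): F = (42.000, 7.750).
Jacobian J = [[4·v^2, 8·u·v - 2·v], [2·u + v, u]].
At the point, J = [[36.000, 30.000], [6.000, 1.500]] (det J = -126.000).
Solving J·Δ = −F gives Δ = (-1.345, 0.214).
Then the next iterate is (u, v)₁ = (0.155, 3.214).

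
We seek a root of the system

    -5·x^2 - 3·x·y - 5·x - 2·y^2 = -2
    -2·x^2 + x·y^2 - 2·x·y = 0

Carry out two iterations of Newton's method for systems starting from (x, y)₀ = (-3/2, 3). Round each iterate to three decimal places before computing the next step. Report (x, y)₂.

(-0.621, 1.916)

At (-3/2, 3): F = (-6.250, -9.000).
Jacobian J = [[-10·x - 3·y - 5, -3·x - 4·y], [-4·x + y^2 - 2·y, 2·x·y - 2·x]].
At the point, J = [[1.000, -7.500], [9.000, -6.000]] (det J = 61.500).
Solving J·Δ = −F gives Δ = (0.488, -0.768).
Then the next iterate is (x, y)₁ = (-1.012, 2.232).
Round to (-1.012, 2.232) and repeat: F = (-1.24802, -2.57233), J = [[-1.576, -5.892], [4.56582, -2.49357]].
Δ = (0.391, -0.316), so (x, y)₂ = (-0.621, 1.916).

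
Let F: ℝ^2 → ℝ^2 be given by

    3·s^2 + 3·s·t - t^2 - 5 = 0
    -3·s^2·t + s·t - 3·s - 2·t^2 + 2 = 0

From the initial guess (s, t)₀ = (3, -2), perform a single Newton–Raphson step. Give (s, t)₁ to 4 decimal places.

At (3, -2): F = (0.0000, 33.0000).
Jacobian J = [[6·s + 3·t, 3·s - 2·t], [-6·s·t + t - 3, -3·s^2 + s - 4·t]].
At the point, J = [[12.0000, 13.0000], [31.0000, -16.0000]] (det J = -595.0000).
Solving J·Δ = −F gives Δ = (-0.7210, 0.6655).
Then the next iterate is (s, t)₁ = (2.2790, -1.3345).

(2.2790, -1.3345)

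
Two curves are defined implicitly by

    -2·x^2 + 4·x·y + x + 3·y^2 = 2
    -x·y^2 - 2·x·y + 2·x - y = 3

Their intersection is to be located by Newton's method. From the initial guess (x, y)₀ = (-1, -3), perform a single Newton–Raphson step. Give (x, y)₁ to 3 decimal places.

(10.385, -5.077)

At (-1, -3): F = (34.000, 1.000).
Jacobian J = [[-4·x + 4·y + 1, 4·x + 6·y], [-y^2 - 2·y + 2, -2·x·y - 2·x - 1]].
At the point, J = [[-7.000, -22.000], [-1.000, -5.000]] (det J = 13.000).
Solving J·Δ = −F gives Δ = (11.385, -2.077).
Then the next iterate is (x, y)₁ = (10.385, -5.077).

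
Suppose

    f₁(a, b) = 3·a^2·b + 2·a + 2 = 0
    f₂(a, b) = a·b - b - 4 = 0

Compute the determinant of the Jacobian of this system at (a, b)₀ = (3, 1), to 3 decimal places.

13.000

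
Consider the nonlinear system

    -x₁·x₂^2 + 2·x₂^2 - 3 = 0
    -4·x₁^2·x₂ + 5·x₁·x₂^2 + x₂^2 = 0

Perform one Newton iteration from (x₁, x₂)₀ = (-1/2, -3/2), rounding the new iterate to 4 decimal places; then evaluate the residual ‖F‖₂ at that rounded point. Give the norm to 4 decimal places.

At (-1/2, -3/2): F = (2.6250, -1.8750).
Jacobian J = [[-x₂^2, -2·x₁·x₂ + 4·x₂], [-8·x₁·x₂ + 5·x₂^2, -4·x₁^2 + 10·x₁·x₂ + 2·x₂]].
At the point, J = [[-2.2500, -7.5000], [5.2500, 3.5000]] (det J = 31.5000).
Solving J·Δ = −F gives Δ = (0.1548, 0.3036).
Then the next iterate is (x₁, x₂)₁ = (-0.3452, -1.1964).
Re-evaluating at (-0.3452, -1.1964): F = (0.356856, -0.468910), so ‖F‖₂ = 0.5893.

0.5893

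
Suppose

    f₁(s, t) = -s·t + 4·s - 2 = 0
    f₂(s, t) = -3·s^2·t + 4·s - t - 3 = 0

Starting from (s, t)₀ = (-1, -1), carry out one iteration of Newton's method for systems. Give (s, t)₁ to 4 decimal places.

(0.7222, -2.6111)

At (-1, -1): F = (-7.0000, -3.0000).
Jacobian J = [[-t + 4, -s], [-6·s·t + 4, -3·s^2 - 1]].
At the point, J = [[5.0000, 1.0000], [-2.0000, -4.0000]] (det J = -18.0000).
Solving J·Δ = −F gives Δ = (1.7222, -1.6111).
Then the next iterate is (s, t)₁ = (0.7222, -2.6111).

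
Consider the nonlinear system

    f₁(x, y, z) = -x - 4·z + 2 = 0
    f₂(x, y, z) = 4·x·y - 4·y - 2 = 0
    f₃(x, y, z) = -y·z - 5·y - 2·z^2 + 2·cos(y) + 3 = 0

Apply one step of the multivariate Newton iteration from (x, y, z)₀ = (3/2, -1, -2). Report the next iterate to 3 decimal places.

At (3/2, -1, -2): F = (8.500, -4.000, -0.91940).
Jacobian J = [[-1, 0, -4], [4·y, 4·x - 4, 0], [0, -z - 2·sin(y) - 5, -y - 4·z]].
At the point, J = [[-1.000, 0.000, -4.000], [-4.000, 2.000, 0.000], [0.000, -1.31706, 9.000]] (det J = -39.07293).
Solving J·Δ = −F gives Δ = (3.188, 8.376, 1.328).
Then the next iterate is (x, y, z)₁ = (4.688, 7.376, -0.672).

(4.688, 7.376, -0.672)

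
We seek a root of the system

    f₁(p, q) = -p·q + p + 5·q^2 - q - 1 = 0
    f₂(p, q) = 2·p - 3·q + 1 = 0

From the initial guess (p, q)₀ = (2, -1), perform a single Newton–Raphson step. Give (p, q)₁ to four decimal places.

At (2, -1): F = (9.0000, 8.0000).
Jacobian J = [[-q + 1, -p + 10·q - 1], [2, -3]].
At the point, J = [[2.0000, -13.0000], [2.0000, -3.0000]] (det J = 20.0000).
Solving J·Δ = −F gives Δ = (-3.8500, 0.1000).
Then the next iterate is (p, q)₁ = (-1.8500, -0.9000).

(-1.8500, -0.9000)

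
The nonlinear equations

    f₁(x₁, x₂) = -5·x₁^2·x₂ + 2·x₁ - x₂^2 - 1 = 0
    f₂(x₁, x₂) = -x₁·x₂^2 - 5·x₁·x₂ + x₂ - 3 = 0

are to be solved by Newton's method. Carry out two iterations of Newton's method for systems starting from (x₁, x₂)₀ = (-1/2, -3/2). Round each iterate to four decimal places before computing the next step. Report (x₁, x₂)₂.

(-0.9926, -1.3507)

At (-1/2, -3/2): F = (-2.3750, -7.1250).
Jacobian J = [[-10·x₁·x₂ + 2, -5·x₁^2 - 2·x₂], [-x₂^2 - 5·x₂, -2·x₁·x₂ - 5·x₁ + 1]].
At the point, J = [[-5.5000, 1.7500], [5.2500, 2.0000]] (det J = -20.1875).
Solving J·Δ = −F gives Δ = (0.3824, 2.5588).
Then the next iterate is (x₁, x₂)₁ = (-0.1176, 1.0588).
Round to (-0.1176, 1.0588) and repeat: F = (-2.429472, -1.186789), J = [[3.245149, -2.186749], [-6.415057, 1.837030]].
Δ = (-0.8750, -2.4095), so (x₁, x₂)₂ = (-0.9926, -1.3507).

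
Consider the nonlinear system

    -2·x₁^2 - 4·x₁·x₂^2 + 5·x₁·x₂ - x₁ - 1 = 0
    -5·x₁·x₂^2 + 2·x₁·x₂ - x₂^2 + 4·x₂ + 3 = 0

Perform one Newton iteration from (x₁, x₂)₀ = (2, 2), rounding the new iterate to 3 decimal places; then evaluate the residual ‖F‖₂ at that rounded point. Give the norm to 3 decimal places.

5.079

At (2, 2): F = (-23.000, -25.000).
Jacobian J = [[-4·x₁ - 4·x₂^2 + 5·x₂ - 1, -8·x₁·x₂ + 5·x₁], [-5·x₂^2 + 2·x₂, -10·x₁·x₂ + 2·x₁ - 2·x₂ + 4]].
At the point, J = [[-15.000, -22.000], [-16.000, -36.000]] (det J = 188.000).
Solving J·Δ = −F gives Δ = (-1.479, -0.037).
Then the next iterate is (x₁, x₂)₁ = (0.521, 1.963).
Re-evaluating at (0.521, 1.963): F = (-4.98069, -0.99395), so ‖F‖₂ = 5.079.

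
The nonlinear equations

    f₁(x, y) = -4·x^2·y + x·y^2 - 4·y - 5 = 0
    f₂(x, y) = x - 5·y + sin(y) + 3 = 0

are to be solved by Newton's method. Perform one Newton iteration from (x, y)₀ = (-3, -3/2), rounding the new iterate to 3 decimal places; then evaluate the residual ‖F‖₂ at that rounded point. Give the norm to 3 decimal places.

At (-3, -3/2): F = (48.250, 6.50251).
Jacobian J = [[-8·x·y + y^2, -4·x^2 + 2·x·y - 4], [1, cos(y) - 5]].
At the point, J = [[-33.750, -31.000], [1.000, -4.92926]] (det J = 197.36262).
Solving J·Δ = −F gives Δ = (0.184, 1.356).
Then the next iterate is (x, y)₁ = (-2.816, -0.144).
Re-evaluating at (-2.816, -0.144): F = (0.08520, 0.76050), so ‖F‖₂ = 0.765.

0.765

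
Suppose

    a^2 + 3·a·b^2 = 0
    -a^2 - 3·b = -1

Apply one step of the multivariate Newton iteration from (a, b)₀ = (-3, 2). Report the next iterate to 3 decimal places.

(-0.864, 1.606)

At (-3, 2): F = (-27.000, -14.000).
Jacobian J = [[2·a + 3·b^2, 6·a·b], [-2·a, -3]].
At the point, J = [[6.000, -36.000], [6.000, -3.000]] (det J = 198.000).
Solving J·Δ = −F gives Δ = (2.136, -0.394).
Then the next iterate is (a, b)₁ = (-0.864, 1.606).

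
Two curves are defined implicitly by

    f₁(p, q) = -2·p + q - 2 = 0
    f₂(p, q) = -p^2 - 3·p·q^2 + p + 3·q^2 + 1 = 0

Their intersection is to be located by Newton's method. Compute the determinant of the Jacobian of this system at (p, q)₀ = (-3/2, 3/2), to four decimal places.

J = [[-2, 1], [-2·p - 3·q^2 + 1, -6·p·q + 6·q]].
At the point, J = [[-2.0000, 1.0000], [-2.7500, 22.5000]].
det J = -42.2500.

-42.2500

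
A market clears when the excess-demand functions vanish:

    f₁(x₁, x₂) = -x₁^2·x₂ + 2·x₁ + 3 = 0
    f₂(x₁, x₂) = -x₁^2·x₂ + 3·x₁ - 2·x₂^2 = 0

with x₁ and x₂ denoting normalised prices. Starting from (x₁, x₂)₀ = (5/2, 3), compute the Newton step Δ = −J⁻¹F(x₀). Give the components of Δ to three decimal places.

At (5/2, 3): F = (-10.750, -29.250).
Jacobian J = [[-2·x₁·x₂ + 2, -x₁^2], [-2·x₁·x₂ + 3, -x₁^2 - 4·x₂]].
At the point, J = [[-13.000, -6.250], [-12.000, -18.250]] (det J = 162.250).
Solving J·Δ = −F gives Δ = (-0.082, -1.549).

(-0.082, -1.549)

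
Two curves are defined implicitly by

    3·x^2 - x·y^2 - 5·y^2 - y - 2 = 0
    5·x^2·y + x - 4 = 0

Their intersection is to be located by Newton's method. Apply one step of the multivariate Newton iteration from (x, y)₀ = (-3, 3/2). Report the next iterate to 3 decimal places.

(-1.951, 1.181)

At (-3, 3/2): F = (19.000, 60.500).
Jacobian J = [[6·x - y^2, -2·x·y - 10·y - 1], [10·x·y + 1, 5·x^2]].
At the point, J = [[-20.250, -7.000], [-44.000, 45.000]] (det J = -1219.250).
Solving J·Δ = −F gives Δ = (1.049, -0.319).
Then the next iterate is (x, y)₁ = (-1.951, 1.181).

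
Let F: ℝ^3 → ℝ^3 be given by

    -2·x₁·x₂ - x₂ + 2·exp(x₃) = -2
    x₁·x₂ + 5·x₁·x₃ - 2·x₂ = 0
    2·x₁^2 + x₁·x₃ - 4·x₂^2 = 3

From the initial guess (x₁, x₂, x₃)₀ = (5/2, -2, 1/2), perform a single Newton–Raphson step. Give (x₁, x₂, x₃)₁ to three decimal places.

(0.789, -0.484, 0.088)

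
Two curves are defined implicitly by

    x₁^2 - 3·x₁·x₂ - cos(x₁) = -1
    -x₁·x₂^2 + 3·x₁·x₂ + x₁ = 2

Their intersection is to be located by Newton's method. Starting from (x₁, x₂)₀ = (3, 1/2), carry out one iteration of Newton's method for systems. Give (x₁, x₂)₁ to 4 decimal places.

(1.3015, 0.3453)

At (3, 1/2): F = (6.489992, 4.7500).
Jacobian J = [[2·x₁ - 3·x₂ + sin(x₁), -3·x₁], [-x₂^2 + 3·x₂ + 1, -2·x₁·x₂ + 3·x₁]].
At the point, J = [[4.641120, -9.0000], [2.2500, 6.0000]] (det J = 48.096720).
Solving J·Δ = −F gives Δ = (-1.6985, -0.1547).
Then the next iterate is (x₁, x₂)₁ = (1.3015, 0.3453).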